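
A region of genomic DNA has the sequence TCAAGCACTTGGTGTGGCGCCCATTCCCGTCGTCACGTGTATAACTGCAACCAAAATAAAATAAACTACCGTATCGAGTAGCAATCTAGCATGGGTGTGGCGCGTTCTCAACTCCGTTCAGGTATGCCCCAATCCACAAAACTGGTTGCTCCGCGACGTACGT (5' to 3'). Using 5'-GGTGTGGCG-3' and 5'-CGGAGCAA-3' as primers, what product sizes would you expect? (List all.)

143 bp, 60 bp

The forward primer GGTGTGGCG matches the top strand at positions 11–19, 94–102.
The reverse primer's reverse complement is TTGCTCCG, matching at positions 146–153.
Each forward site pairs with the reverse site to give a product ending at position 153: sizes 143, 60 bp.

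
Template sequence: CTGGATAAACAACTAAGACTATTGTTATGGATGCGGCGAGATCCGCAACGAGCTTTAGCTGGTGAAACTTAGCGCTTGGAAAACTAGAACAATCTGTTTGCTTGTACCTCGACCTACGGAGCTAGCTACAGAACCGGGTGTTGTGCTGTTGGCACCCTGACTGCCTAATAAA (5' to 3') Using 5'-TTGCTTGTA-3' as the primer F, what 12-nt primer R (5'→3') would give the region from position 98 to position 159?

5'-CAGGGTGCCAAC-3'

The product's 3' end on the top strand is position 159.
The reverse primer anneals to the top strand over positions 148–159, i.e. to GTTGGCACCCTG.
Its sequence written 5'→3' is the reverse complement: CAGGGTGCCAAC.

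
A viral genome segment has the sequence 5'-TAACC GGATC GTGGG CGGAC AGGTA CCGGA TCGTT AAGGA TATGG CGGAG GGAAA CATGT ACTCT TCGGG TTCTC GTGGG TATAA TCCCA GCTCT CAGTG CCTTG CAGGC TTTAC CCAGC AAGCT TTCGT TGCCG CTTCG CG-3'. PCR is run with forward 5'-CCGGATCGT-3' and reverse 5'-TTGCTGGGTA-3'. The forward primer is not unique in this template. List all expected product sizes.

The forward primer CCGGATCGT matches the top strand at positions 4–12, 26–34.
The reverse primer's reverse complement is TACCCAGCAA, matching at positions 113–122.
Each forward site pairs with the reverse site to give a product ending at position 122: sizes 119, 97 bp.

119 bp, 97 bp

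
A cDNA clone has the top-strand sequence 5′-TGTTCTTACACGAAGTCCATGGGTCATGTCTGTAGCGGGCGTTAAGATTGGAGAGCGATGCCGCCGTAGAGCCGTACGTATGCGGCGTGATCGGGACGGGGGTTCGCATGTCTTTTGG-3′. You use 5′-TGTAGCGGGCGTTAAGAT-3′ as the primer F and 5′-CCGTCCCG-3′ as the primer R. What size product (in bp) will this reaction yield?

Scanning the template, TGTAGCGGGCGTTAAGAT occurs at positions 31–48; this primer anneals to the bottom strand there with its 3' end pointing downstream.
The reverse primer's reverse complement is CGGGACGG, which matches the template at positions 92–99.
Amplicon spans positions 31–99: 69 bp.

69 bp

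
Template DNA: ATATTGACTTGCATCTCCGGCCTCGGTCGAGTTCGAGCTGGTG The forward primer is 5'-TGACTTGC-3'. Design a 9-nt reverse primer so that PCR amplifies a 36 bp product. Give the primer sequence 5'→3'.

5'-CAGCTCGAA-3'

The forward primer binds at positions 5–12, so a 36 bp product ends at position 5 + 36 − 1 = 40.
The reverse primer anneals to the top strand over positions 32–40, i.e. to TTCGAGCTG.
Its sequence written 5'→3' is the reverse complement: CAGCTCGAA.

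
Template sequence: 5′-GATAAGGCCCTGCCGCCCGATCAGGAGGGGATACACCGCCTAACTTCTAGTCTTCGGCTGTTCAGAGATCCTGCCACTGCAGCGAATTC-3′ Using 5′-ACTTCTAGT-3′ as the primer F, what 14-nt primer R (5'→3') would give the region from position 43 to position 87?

5'-ATTCGCTGCAGTGG-3'

The product's 3' end on the top strand is position 87.
The reverse primer anneals to the top strand over positions 74–87, i.e. to CCACTGCAGCGAAT.
Its sequence written 5'→3' is the reverse complement: ATTCGCTGCAGTGG.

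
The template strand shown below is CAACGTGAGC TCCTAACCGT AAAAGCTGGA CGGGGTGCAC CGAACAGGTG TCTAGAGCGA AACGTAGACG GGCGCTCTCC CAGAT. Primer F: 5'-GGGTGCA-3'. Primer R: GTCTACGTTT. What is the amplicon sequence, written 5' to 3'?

Scanning the template, GGGTGCA occurs at positions 33–39; this primer anneals to the bottom strand there with its 3' end pointing downstream.
Reverse complement of the reverse primer: AAACGTAGAC. This occurs on the top strand at positions 60–69.
The product is the template from position 33 through 69 (37 bp).

5'-GGGTGCACCGAACAGGTGTCTAGAGCGAAACGTAGAC-3'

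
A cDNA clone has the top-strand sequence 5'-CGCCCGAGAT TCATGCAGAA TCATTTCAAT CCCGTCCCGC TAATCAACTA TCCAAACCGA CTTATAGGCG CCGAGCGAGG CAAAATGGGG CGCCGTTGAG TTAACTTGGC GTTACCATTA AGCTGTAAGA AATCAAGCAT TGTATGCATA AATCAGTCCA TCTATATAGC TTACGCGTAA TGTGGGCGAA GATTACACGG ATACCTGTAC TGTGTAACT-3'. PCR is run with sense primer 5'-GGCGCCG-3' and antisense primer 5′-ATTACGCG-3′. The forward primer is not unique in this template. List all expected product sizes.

115 bp, 93 bp

The forward primer GGCGCCG matches the top strand at positions 67–73, 89–95.
The reverse primer's reverse complement is CGCGTAAT, matching at positions 174–181.
Each forward site pairs with the reverse site to give a product ending at position 181: sizes 115, 93 bp.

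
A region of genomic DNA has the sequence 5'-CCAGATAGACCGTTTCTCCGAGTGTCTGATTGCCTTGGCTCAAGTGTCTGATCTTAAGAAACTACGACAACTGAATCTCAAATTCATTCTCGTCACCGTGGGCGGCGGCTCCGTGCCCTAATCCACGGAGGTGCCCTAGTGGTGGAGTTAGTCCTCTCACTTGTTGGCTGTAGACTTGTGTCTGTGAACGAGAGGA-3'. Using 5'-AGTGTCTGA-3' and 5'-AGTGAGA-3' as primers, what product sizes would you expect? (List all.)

141 bp, 119 bp

The forward primer AGTGTCTGA matches the top strand at positions 21–29, 43–51.
The reverse primer's reverse complement is TCTCACT, matching at positions 155–161.
Each forward site pairs with the reverse site to give a product ending at position 161: sizes 141, 119 bp.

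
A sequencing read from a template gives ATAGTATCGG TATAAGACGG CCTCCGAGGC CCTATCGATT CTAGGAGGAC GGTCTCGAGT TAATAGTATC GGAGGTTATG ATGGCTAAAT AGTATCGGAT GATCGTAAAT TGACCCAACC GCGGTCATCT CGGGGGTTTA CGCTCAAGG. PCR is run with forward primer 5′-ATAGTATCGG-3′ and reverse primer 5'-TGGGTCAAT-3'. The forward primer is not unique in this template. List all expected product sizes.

The forward primer ATAGTATCGG matches the top strand at positions 1–10, 63–72, 89–98.
The reverse primer's reverse complement is ATTGACCCA, matching at positions 109–117.
Each forward site pairs with the reverse site to give a product ending at position 117: sizes 117, 55, 29 bp.

117 bp, 55 bp, 29 bp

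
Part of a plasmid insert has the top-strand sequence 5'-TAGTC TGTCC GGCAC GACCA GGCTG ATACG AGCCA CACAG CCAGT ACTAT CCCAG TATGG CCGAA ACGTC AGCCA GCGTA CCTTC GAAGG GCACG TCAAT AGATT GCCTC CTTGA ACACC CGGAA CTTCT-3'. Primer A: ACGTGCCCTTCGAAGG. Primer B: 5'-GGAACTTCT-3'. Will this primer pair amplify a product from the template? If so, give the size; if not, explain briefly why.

No product — the primers' 3' ends point away from each other.

Primer A (ACGTGCCCTTCGAAGG) has reverse complement CCTTCGAAGGGCACGT, which matches the top strand at positions 81–96; primer A anneals to the top strand there with its 3' end pointing upstream toward position 81.
Primer B (GGAACTTCT) matches the top strand directly at positions 122–130; it anneals to the bottom strand with its 3' end pointing downstream toward position 130.
The 3' ends diverge (primer A extends toward position 1, primer B toward position 130), so the primers never converge on a shared product.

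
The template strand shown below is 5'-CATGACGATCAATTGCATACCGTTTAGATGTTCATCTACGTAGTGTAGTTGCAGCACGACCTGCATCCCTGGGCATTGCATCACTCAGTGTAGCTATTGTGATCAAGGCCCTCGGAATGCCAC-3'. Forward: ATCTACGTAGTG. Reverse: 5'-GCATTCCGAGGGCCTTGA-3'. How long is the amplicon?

Scanning the template, ATCTACGTAGTG occurs at positions 34–45; this primer anneals to the bottom strand there with its 3' end pointing downstream.
Taking the reverse complement of GCATTCCGAGGGCCTTGA gives TCAAGGCCCTCGGAATGC, found at positions 103–120 on the template; the primer anneals here to the top strand with its 3' end pointing upstream.
The product runs from position 34 to position 120, so its length is 120 − 34 + 1 = 87 bp.

87 bp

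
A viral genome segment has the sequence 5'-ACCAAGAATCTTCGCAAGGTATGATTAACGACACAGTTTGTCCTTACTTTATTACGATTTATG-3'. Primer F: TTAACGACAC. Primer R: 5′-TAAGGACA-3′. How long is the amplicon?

22 bp

Scanning the template, TTAACGACAC occurs at positions 25–34; this primer anneals to the bottom strand there with its 3' end pointing downstream.
Taking the reverse complement of TAAGGACA gives TGTCCTTA, found at positions 39–46 on the template; the primer anneals here to the top strand with its 3' end pointing upstream.
Product length = (reverse-primer end) − (forward-primer start) + 1 = 46 − 25 + 1 = 22 bp.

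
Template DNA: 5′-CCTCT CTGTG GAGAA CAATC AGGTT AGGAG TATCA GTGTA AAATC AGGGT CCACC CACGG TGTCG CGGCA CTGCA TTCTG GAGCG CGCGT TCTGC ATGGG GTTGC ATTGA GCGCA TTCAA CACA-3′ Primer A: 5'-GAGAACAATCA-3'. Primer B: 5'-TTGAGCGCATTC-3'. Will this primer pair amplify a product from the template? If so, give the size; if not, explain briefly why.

Primer A (GAGAACAATCA) matches the top strand at positions 11–21 (3' end points downstream).
Primer B (TTGAGCGCATTC) also matches the top strand directly, at positions 107–118 — its reverse complement GAATGCGCTCAA is not present.
Both primers anneal to the bottom strand with 3' ends pointing the same way, so neither can prime synthesis back toward the other.

No product — both primers anneal to the same strand and extend in the same direction.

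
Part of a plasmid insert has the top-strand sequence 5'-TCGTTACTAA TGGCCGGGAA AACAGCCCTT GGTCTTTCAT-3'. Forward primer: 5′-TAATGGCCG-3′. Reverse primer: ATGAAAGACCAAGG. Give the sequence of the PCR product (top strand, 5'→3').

5'-TAATGGCCGGGAAAACAGCCCTTGGTCTTTCAT-3'

Forward primer TAATGGCCG is found on the top strand at positions 8–16.
Reverse complement of the reverse primer: CCTTGGTCTTTCAT. This occurs on the top strand at positions 27–40.
The product is the template from position 8 through 40 (33 bp).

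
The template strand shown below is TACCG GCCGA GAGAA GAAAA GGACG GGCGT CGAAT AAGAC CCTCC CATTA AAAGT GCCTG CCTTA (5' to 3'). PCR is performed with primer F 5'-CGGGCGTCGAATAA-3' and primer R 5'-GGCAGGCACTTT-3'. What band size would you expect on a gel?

39 bp

Forward primer CGGGCGTCGAATAA is found on the top strand at positions 24–37.
Taking the reverse complement of GGCAGGCACTTT gives AAAGTGCCTGCC, found at positions 51–62 on the template; the primer anneals here to the top strand with its 3' end pointing upstream.
Amplicon spans positions 24–62: 39 bp.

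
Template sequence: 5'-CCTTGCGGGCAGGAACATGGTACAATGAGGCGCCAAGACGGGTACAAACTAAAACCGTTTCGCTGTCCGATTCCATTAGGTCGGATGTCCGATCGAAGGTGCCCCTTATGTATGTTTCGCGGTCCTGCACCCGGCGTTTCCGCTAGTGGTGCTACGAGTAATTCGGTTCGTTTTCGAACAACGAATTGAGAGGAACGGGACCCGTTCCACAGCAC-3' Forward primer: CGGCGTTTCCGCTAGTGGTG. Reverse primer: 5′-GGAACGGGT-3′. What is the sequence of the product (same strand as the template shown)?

Scanning the template, CGGCGTTTCCGCTAGTGGTG occurs at positions 132–151; this primer anneals to the bottom strand there with its 3' end pointing downstream.
Reverse complement of the reverse primer: ACCCGTTCC. This occurs on the top strand at positions 200–208.
The product is the template from position 132 through 208 (77 bp).

5'-CGGCGTTTCCGCTAGTGGTGCTACGAGTAATTCGGTTCGTTTTCGAACAACGAATTGAGAGGAACGGGACCCGTTCC-3'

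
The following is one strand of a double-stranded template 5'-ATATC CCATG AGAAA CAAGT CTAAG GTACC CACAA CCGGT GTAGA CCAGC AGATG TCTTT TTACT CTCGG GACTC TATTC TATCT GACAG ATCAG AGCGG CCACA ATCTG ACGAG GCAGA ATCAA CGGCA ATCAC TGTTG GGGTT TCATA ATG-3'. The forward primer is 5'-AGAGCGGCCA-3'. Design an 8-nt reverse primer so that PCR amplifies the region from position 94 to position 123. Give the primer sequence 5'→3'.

5'-GATTCTGC-3'

The product's 3' end on the top strand is position 123.
The reverse primer anneals to the top strand over positions 116–123, i.e. to GCAGAATC.
Its sequence written 5'→3' is the reverse complement: GATTCTGC.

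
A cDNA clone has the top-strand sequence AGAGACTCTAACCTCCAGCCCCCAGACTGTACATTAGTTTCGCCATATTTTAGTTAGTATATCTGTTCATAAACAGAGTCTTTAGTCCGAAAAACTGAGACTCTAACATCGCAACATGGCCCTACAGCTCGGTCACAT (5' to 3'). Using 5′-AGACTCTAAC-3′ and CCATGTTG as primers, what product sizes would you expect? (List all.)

The forward primer AGACTCTAAC matches the top strand at positions 3–12, 98–107.
The reverse primer's reverse complement is CAACATGG, matching at positions 112–119.
Each forward site pairs with the reverse site to give a product ending at position 119: sizes 117, 22 bp.

117 bp, 22 bp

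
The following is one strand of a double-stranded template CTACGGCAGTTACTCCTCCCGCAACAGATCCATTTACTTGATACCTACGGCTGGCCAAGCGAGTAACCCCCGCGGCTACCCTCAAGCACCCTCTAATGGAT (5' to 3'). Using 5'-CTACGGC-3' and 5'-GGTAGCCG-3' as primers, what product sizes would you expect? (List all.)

80 bp, 36 bp

The forward primer CTACGGC matches the top strand at positions 1–7, 45–51.
The reverse primer's reverse complement is CGGCTACC, matching at positions 73–80.
Each forward site pairs with the reverse site to give a product ending at position 80: sizes 80, 36 bp.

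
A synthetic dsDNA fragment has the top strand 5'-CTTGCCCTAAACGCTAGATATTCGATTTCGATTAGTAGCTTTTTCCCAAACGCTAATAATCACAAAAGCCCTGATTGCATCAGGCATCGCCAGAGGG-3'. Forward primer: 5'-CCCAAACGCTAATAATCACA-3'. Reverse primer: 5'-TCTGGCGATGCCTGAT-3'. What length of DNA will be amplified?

Scanning the template, CCCAAACGCTAATAATCACA occurs at positions 45–64; this primer anneals to the bottom strand there with its 3' end pointing downstream.
The reverse primer's reverse complement is ATCAGGCATCGCCAGA, which matches the template at positions 79–94.
The product runs from position 45 to position 94, so its length is 94 − 45 + 1 = 50 bp.

50 bp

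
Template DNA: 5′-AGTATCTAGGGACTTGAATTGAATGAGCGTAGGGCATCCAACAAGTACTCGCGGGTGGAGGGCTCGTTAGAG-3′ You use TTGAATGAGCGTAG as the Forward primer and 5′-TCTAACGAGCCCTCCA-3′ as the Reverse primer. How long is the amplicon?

Forward primer TTGAATGAGCGTAG is found on the top strand at positions 19–32.
Reverse complement of the reverse primer: TGGAGGGCTCGTTAGA. This occurs on the top strand at positions 56–71.
Amplicon spans positions 19–71: 53 bp.

53 bp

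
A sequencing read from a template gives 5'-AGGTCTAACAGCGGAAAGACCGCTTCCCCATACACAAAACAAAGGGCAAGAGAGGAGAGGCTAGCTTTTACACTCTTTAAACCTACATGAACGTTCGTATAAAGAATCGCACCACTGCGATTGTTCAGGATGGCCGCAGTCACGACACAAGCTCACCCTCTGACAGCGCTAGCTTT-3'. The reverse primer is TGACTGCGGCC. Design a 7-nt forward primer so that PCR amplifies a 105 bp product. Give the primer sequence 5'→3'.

5'-AACAAAG-3'

The reverse primer's reverse complement GGCCGCAGTCA matches the template at positions 132–142, so the product ends at position 142.
A 105 bp product then starts at position 142 − 105 + 1 = 38.
The forward primer is identical to the top strand there: AACAAAG.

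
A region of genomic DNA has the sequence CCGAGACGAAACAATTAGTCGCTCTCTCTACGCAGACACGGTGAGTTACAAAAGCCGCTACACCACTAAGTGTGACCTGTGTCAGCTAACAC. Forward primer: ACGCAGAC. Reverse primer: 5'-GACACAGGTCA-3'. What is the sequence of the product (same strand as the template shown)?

Forward primer ACGCAGAC is found on the top strand at positions 30–37.
Reverse complement of the reverse primer: TGACCTGTGTC. This occurs on the top strand at positions 73–83.
The product is the template from position 30 through 83 (54 bp).

5'-ACGCAGACACGGTGAGTTACAAAAGCCGCTACACCACTAAGTGTGACCTGTGTC-3'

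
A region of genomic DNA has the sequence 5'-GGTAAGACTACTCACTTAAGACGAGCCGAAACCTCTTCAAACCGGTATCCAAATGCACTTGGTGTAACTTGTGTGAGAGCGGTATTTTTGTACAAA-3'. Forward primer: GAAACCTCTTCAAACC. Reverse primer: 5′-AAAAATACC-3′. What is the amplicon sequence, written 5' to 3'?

5'-GAAACCTCTTCAAACCGGTATCCAAATGCACTTGGTGTAACTTGTGTGAGAGCGGTATTTTT-3'

The forward primer matches the template at positions 28–43.
The reverse primer's reverse complement is GGTATTTTT, which matches the template at positions 81–89.
The product is the template from position 28 through 89 (62 bp).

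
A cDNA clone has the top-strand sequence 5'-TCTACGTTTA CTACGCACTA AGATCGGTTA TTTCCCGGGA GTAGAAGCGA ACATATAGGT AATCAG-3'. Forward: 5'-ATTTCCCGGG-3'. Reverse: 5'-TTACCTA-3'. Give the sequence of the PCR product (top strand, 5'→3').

The forward primer matches the template at positions 30–39.
Reverse complement of the reverse primer: TAGGTAA. This occurs on the top strand at positions 56–62.
The product is the template from position 30 through 62 (33 bp).

5'-ATTTCCCGGGAGTAGAAGCGAACATATAGGTAA-3'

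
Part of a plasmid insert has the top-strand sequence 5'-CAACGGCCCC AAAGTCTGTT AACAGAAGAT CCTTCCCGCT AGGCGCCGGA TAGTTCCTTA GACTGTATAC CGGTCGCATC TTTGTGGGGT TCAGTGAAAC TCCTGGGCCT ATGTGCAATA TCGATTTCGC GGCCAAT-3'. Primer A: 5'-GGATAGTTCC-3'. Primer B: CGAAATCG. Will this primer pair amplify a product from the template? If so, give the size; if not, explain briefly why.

Primer A (GGATAGTTCC) matches the top strand at positions 48–57; it acts as a forward primer.
Primer B's reverse complement is CGATTTCG, matching the top strand at positions 122–129; it acts as a reverse primer.
The 3' ends face each other across positions 48–129, giving an 82 bp product.

Yes — an 82 bp product.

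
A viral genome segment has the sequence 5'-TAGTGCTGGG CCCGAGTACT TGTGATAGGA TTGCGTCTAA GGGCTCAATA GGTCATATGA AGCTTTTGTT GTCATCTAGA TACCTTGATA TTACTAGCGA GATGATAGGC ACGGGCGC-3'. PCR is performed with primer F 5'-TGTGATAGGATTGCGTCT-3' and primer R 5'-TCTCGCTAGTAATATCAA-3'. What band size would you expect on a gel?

Forward primer TGTGATAGGATTGCGTCT is found on the top strand at positions 21–38.
Taking the reverse complement of TCTCGCTAGTAATATCAA gives TTGATATTACTAGCGAGA, found at positions 85–102 on the template; the primer anneals here to the top strand with its 3' end pointing upstream.
The product runs from position 21 to position 102, so its length is 102 − 21 + 1 = 82 bp.

82 bp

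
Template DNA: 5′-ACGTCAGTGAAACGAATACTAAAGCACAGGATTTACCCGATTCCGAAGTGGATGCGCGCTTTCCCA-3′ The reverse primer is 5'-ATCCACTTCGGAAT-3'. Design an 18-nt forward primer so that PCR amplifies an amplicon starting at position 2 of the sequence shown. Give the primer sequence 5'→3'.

5'-CGTCAGTGAAACGAATAC-3'

The reverse primer's reverse complement ATTCCGAAGTGGAT matches the template at positions 40–53; the product starts at position 2.
The forward primer is identical to the top strand over positions 2–19: CGTCAGTGAAACGAATAC.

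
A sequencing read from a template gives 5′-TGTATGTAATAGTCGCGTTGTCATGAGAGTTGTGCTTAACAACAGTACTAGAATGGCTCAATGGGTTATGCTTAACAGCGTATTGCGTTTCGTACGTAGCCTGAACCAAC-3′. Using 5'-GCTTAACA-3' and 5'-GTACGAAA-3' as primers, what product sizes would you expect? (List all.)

62 bp, 26 bp

The forward primer GCTTAACA matches the top strand at positions 34–41, 70–77.
The reverse primer's reverse complement is TTTCGTAC, matching at positions 88–95.
Each forward site pairs with the reverse site to give a product ending at position 95: sizes 62, 26 bp.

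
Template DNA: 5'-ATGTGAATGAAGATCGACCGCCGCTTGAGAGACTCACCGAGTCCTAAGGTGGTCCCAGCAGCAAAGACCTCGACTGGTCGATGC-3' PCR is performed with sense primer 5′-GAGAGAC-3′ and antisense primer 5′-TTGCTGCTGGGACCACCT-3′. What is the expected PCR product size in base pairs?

38 bp

Scanning the template, GAGAGAC occurs at positions 27–33; this primer anneals to the bottom strand there with its 3' end pointing downstream.
Taking the reverse complement of TTGCTGCTGGGACCACCT gives AGGTGGTCCCAGCAGCAA, found at positions 47–64 on the template; the primer anneals here to the top strand with its 3' end pointing upstream.
Amplicon spans positions 27–64: 38 bp.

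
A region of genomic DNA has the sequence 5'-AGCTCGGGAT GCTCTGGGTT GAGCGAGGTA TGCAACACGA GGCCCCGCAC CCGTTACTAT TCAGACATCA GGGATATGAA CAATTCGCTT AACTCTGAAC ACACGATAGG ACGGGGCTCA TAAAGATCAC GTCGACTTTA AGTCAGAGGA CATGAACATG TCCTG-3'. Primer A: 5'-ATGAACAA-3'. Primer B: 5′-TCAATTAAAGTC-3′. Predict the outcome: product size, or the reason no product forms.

Primer B (TCAATTAAAGTC) does not match the top strand, and its reverse complement GACTTTAATTGA does not match either.
With no annealing site for primer B, no amplification occurs.

No product — primer B has no binding site in the template.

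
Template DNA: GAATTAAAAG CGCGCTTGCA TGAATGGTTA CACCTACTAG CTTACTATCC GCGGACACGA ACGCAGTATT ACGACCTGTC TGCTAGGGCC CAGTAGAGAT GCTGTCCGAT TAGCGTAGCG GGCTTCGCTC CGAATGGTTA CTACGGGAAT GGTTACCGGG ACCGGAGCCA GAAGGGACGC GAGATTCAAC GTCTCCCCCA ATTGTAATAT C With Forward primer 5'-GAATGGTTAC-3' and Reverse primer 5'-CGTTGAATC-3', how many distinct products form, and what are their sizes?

Three products: 170 bp, 60 bp, 45 bp

The forward primer GAATGGTTAC matches the top strand at positions 22–31, 132–141, 147–156.
The reverse primer's reverse complement is GATTCAACG, matching at positions 183–191.
Each forward site pairs with the reverse site to give a product ending at position 191: sizes 170, 60, 45 bp.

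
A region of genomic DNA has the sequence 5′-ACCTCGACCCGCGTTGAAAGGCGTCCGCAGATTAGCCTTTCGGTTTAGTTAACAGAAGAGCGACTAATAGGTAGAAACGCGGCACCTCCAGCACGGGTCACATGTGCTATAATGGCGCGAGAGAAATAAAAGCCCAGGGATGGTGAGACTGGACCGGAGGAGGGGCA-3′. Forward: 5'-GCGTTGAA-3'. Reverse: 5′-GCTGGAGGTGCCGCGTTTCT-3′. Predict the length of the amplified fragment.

The forward primer matches the template at positions 11–18.
Taking the reverse complement of GCTGGAGGTGCCGCGTTTCT gives AGAAACGCGGCACCTCCAGC, found at positions 73–92 on the template; the primer anneals here to the top strand with its 3' end pointing upstream.
The product runs from position 11 to position 92, so its length is 92 − 11 + 1 = 82 bp.

82 bp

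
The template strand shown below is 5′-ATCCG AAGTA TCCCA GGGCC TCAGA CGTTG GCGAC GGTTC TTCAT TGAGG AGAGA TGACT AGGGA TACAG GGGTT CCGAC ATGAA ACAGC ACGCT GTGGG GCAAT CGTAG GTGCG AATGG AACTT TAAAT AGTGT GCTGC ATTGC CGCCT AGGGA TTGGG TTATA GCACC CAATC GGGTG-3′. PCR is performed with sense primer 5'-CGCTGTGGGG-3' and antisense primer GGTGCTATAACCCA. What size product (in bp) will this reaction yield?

79 bp

Forward primer CGCTGTGGGG is found on the top strand at positions 92–101.
Reverse complement of the reverse primer: TGGGTTATAGCACC. This occurs on the top strand at positions 157–170.
Amplicon spans positions 92–170: 79 bp.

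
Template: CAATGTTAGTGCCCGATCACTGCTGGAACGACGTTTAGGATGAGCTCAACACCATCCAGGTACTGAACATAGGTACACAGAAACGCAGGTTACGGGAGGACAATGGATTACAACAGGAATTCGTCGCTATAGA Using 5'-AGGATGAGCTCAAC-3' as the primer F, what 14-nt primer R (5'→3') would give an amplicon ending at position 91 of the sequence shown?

5'-AACCTGCGTTTCTG-3'

The forward primer binds at positions 37–50; the product's 3' end on the top strand is position 91.
The reverse primer anneals to the top strand over positions 78–91, i.e. to CAGAAACGCAGGTT.
Its sequence written 5'→3' is the reverse complement: AACCTGCGTTTCTG.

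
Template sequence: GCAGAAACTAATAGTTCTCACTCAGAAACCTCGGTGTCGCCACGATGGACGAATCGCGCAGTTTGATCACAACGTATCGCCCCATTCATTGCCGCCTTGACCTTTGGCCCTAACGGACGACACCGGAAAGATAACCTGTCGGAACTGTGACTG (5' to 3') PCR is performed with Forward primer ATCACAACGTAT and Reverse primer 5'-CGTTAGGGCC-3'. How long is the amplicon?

Forward primer ATCACAACGTAT is found on the top strand at positions 66–77.
Taking the reverse complement of CGTTAGGGCC gives GGCCCTAACG, found at positions 106–115 on the template; the primer anneals here to the top strand with its 3' end pointing upstream.
Amplicon spans positions 66–115: 50 bp.

50 bp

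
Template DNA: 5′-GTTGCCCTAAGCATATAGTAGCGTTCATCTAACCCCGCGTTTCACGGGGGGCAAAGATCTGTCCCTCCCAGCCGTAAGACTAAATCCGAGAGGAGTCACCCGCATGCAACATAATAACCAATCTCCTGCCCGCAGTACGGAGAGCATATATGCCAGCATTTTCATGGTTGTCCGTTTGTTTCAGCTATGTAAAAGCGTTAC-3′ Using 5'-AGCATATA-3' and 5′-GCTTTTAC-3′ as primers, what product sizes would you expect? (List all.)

The forward primer AGCATATA matches the top strand at positions 10–17, 143–150.
The reverse primer's reverse complement is GTAAAAGC, matching at positions 189–196.
Each forward site pairs with the reverse site to give a product ending at position 196: sizes 187, 54 bp.

187 bp, 54 bp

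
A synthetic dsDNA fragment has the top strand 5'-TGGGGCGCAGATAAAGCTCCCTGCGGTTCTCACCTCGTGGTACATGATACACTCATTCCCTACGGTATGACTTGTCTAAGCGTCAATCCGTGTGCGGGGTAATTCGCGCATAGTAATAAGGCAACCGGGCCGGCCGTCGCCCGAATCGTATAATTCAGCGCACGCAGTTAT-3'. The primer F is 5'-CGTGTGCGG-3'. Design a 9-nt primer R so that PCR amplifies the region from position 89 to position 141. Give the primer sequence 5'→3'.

5'-GGCGACGGC-3'

The product's 3' end on the top strand is position 141.
The reverse primer anneals to the top strand over positions 133–141, i.e. to GCCGTCGCC.
Its sequence written 5'→3' is the reverse complement: GGCGACGGC.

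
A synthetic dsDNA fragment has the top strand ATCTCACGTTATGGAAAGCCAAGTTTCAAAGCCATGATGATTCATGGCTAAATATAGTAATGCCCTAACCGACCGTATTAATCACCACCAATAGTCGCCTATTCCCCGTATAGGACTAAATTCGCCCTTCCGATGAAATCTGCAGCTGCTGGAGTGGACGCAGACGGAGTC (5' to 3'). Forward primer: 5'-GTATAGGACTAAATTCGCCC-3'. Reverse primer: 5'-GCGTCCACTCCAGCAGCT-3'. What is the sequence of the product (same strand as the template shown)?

5'-GTATAGGACTAAATTCGCCCTTCCGATGAAATCTGCAGCTGCTGGAGTGGACGC-3'

Forward primer GTATAGGACTAAATTCGCCC is found on the top strand at positions 108–127.
The reverse primer's reverse complement is AGCTGCTGGAGTGGACGC, which matches the template at positions 144–161.
The product is the template from position 108 through 161 (54 bp).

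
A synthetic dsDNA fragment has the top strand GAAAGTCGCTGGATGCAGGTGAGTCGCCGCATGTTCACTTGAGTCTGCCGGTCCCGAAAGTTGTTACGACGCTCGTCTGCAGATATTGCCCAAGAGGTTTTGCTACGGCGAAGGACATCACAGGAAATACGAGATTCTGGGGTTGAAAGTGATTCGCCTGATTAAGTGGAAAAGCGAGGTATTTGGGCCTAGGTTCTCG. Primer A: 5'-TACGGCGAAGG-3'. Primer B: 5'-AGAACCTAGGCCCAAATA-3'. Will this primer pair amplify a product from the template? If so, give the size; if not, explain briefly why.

Yes — a 94 bp product.

Primer A (TACGGCGAAGG) matches the top strand at positions 104–114; it acts as a forward primer.
Primer B's reverse complement is TATTTGGGCCTAGGTTCT, matching the top strand at positions 180–197; it acts as a reverse primer.
The 3' ends face each other across positions 104–197, giving a 94 bp product.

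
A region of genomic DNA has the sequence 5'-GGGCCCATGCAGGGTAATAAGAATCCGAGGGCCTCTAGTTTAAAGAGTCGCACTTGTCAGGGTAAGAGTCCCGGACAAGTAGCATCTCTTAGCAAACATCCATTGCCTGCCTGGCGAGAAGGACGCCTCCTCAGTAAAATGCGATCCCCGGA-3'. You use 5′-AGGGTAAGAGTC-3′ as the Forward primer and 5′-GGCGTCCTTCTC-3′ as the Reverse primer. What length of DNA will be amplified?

69 bp

Scanning the template, AGGGTAAGAGTC occurs at positions 59–70; this primer anneals to the bottom strand there with its 3' end pointing downstream.
The reverse primer's reverse complement is GAGAAGGACGCC, which matches the template at positions 116–127.
Product length = (reverse-primer end) − (forward-primer start) + 1 = 127 − 59 + 1 = 69 bp.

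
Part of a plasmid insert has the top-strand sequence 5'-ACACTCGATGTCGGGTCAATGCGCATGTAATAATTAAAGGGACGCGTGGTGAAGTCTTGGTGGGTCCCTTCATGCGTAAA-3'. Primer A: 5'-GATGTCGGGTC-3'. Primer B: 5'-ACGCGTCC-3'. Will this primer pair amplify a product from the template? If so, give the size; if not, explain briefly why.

Primer A (GATGTCGGGTC) matches the top strand at positions 7–17; it acts as a forward primer.
Primer B's reverse complement is GGACGCGT, matching the top strand at positions 40–47; it acts as a reverse primer.
The 3' ends face each other across positions 7–47, giving a 41 bp product.

Yes — a 41 bp product.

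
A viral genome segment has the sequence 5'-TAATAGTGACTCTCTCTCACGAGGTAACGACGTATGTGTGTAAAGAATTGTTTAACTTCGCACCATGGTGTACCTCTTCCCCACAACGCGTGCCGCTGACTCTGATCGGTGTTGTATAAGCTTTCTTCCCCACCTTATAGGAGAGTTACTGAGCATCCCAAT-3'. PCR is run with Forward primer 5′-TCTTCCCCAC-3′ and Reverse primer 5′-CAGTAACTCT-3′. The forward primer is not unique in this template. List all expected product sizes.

The forward primer TCTTCCCCAC matches the top strand at positions 75–84, 124–133.
The reverse primer's reverse complement is AGAGTTACTG, matching at positions 142–151.
Each forward site pairs with the reverse site to give a product ending at position 151: sizes 77, 28 bp.

77 bp, 28 bp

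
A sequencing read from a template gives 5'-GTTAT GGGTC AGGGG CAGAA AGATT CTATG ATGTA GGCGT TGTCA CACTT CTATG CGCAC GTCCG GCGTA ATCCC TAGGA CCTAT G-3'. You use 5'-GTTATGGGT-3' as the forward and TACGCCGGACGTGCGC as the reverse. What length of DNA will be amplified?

Scanning the template, GTTATGGGT occurs at positions 1–9; this primer anneals to the bottom strand there with its 3' end pointing downstream.
The reverse primer's reverse complement is GCGCACGTCCGGCGTA, which matches the template at positions 55–70.
Amplicon spans positions 1–70: 70 bp.

70 bp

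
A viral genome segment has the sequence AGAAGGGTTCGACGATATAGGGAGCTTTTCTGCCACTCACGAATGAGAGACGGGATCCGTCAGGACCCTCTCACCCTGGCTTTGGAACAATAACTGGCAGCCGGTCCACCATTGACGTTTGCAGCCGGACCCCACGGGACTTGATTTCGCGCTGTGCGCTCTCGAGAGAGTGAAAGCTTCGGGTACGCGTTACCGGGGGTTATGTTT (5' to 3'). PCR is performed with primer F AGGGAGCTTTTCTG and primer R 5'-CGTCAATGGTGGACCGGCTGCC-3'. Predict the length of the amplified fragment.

99 bp

Scanning the template, AGGGAGCTTTTCTG occurs at positions 19–32; this primer anneals to the bottom strand there with its 3' end pointing downstream.
Taking the reverse complement of CGTCAATGGTGGACCGGCTGCC gives GGCAGCCGGTCCACCATTGACG, found at positions 96–117 on the template; the primer anneals here to the top strand with its 3' end pointing upstream.
Amplicon spans positions 19–117: 99 bp.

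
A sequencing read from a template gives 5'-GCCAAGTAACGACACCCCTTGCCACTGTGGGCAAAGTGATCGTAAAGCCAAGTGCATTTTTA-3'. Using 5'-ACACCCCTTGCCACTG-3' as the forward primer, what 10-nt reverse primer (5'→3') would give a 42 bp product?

5'-ACTTGGCTTT-3'

The forward primer binds at positions 12–27, so a 42 bp product ends at position 12 + 42 − 1 = 53.
The reverse primer anneals to the top strand over positions 44–53, i.e. to AAAGCCAAGT.
Its sequence written 5'→3' is the reverse complement: ACTTGGCTTT.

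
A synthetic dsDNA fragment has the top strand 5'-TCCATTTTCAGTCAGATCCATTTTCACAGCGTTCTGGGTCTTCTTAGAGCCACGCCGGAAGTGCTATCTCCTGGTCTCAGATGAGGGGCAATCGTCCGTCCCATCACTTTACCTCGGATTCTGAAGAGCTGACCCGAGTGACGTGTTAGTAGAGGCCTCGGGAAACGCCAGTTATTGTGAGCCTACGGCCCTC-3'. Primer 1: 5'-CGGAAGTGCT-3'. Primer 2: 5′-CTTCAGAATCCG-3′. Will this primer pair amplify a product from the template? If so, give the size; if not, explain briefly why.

Primer 1 (CGGAAGTGCT) matches the top strand at positions 56–65; it acts as a forward primer.
Primer 2's reverse complement is CGGATTCTGAAG, matching the top strand at positions 115–126; it acts as a reverse primer.
The 3' ends face each other across positions 56–126, giving a 71 bp product.

Yes — a 71 bp product.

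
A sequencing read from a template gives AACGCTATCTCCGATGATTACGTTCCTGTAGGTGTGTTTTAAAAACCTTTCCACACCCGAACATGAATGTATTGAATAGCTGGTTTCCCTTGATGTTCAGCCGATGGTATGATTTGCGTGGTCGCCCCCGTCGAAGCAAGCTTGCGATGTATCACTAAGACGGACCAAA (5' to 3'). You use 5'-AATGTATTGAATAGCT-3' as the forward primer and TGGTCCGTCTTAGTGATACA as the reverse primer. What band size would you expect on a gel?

102 bp

The forward primer matches the template at positions 66–81.
Reverse complement of the reverse primer: TGTATCACTAAGACGGACCA. This occurs on the top strand at positions 148–167.
Amplicon spans positions 66–167: 102 bp.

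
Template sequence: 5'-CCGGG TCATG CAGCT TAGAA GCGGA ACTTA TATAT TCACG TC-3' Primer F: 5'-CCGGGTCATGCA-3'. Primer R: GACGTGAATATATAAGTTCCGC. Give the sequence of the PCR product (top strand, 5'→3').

5'-CCGGGTCATGCAGCTTAGAAGCGGAACTTATATATTCACGTC-3'

Scanning the template, CCGGGTCATGCA occurs at positions 1–12; this primer anneals to the bottom strand there with its 3' end pointing downstream.
Taking the reverse complement of GACGTGAATATATAAGTTCCGC gives GCGGAACTTATATATTCACGTC, found at positions 21–42 on the template; the primer anneals here to the top strand with its 3' end pointing upstream.
The product is the template from position 1 through 42 (42 bp).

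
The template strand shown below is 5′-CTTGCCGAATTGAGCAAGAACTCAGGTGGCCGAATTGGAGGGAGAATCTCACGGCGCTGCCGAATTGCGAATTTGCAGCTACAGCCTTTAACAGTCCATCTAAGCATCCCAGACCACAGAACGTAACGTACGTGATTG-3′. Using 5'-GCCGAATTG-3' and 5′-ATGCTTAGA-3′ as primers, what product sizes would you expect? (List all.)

104 bp, 79 bp, 49 bp

The forward primer GCCGAATTG matches the top strand at positions 4–12, 29–37, 59–67.
The reverse primer's reverse complement is TCTAAGCAT, matching at positions 99–107.
Each forward site pairs with the reverse site to give a product ending at position 107: sizes 104, 79, 49 bp.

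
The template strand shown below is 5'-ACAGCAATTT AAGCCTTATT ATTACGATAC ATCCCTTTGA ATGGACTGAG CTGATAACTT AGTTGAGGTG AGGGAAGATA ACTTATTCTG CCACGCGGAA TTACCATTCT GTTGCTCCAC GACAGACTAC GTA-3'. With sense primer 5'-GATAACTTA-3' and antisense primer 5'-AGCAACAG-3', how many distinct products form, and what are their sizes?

The forward primer GATAACTTA matches the top strand at positions 53–61, 77–85.
The reverse primer's reverse complement is CTGTTGCT, matching at positions 109–116.
Each forward site pairs with the reverse site to give a product ending at position 116: sizes 64, 40 bp.

Two products: 64 bp, 40 bp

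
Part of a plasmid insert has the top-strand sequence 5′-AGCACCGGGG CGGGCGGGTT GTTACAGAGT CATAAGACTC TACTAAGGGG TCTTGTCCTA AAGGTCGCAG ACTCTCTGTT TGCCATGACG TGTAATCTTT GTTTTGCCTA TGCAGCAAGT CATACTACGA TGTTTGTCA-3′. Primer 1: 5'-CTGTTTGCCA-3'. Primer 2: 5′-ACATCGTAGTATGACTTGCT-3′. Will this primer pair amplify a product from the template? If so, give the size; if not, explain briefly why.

Yes — a 58 bp product.

Primer 1 (CTGTTTGCCA) matches the top strand at positions 76–85; it acts as a forward primer.
Primer 2's reverse complement is AGCAAGTCATACTACGATGT, matching the top strand at positions 114–133; it acts as a reverse primer.
The 3' ends face each other across positions 76–133, giving a 58 bp product.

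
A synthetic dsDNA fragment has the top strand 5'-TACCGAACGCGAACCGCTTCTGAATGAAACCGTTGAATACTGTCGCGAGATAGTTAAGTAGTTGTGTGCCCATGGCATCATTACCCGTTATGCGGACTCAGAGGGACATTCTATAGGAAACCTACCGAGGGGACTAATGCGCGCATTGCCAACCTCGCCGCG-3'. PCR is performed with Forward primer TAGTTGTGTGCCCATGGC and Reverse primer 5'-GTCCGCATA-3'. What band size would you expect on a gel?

39 bp

Forward primer TAGTTGTGTGCCCATGGC is found on the top strand at positions 59–76.
The reverse primer's reverse complement is TATGCGGAC, which matches the template at positions 89–97.
Amplicon spans positions 59–97: 39 bp.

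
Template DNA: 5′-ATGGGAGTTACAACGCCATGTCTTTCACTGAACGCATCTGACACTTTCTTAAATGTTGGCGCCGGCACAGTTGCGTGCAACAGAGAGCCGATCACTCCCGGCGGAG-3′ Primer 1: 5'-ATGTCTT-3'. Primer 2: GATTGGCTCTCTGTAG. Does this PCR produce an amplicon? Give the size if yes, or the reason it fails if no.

No product — primer 2 has no binding site in the template.

Primer 2 (GATTGGCTCTCTGTAG) does not match the top strand, and its reverse complement CTACAGAGAGCCAATC does not match either.
With no annealing site for primer 2, no amplification occurs.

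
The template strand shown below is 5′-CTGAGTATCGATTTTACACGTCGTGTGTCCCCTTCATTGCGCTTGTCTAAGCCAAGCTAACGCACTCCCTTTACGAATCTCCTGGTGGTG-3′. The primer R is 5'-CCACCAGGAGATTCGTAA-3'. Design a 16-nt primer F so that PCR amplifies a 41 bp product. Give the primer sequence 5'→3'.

The reverse primer's reverse complement TTACGAATCTCCTGGTGG matches the template at positions 71–88, so the product ends at position 88.
A 41 bp product then starts at position 88 − 41 + 1 = 48.
The forward primer is identical to the top strand there: TAAGCCAAGCTAACGC.

5'-TAAGCCAAGCTAACGC-3'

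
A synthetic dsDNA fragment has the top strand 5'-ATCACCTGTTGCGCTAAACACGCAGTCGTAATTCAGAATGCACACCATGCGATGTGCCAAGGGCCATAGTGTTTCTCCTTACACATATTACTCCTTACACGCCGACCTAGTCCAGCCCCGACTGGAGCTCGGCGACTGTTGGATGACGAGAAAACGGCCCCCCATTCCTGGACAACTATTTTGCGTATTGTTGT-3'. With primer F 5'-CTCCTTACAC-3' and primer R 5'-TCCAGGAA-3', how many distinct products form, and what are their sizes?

Two products: 98 bp, 82 bp

The forward primer CTCCTTACAC matches the top strand at positions 75–84, 91–100.
The reverse primer's reverse complement is TTCCTGGA, matching at positions 165–172.
Each forward site pairs with the reverse site to give a product ending at position 172: sizes 98, 82 bp.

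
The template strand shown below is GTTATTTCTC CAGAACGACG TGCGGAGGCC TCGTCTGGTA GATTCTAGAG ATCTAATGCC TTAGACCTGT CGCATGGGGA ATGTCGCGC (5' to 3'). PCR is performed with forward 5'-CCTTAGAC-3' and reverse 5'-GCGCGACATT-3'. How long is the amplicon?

Forward primer CCTTAGAC is found on the top strand at positions 59–66.
The reverse primer's reverse complement is AATGTCGCGC, which matches the template at positions 80–89.
The product runs from position 59 to position 89, so its length is 89 − 59 + 1 = 31 bp.

31 bp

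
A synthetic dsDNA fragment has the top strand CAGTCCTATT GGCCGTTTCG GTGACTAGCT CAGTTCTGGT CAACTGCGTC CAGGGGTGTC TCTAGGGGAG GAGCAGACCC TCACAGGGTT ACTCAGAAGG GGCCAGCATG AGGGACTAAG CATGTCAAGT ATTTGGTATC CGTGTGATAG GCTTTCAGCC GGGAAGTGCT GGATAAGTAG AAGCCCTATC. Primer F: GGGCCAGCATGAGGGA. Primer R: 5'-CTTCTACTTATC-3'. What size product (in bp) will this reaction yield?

Forward primer GGGCCAGCATGAGGGA is found on the top strand at positions 100–115.
Taking the reverse complement of CTTCTACTTATC gives GATAAGTAGAAG, found at positions 172–183 on the template; the primer anneals here to the top strand with its 3' end pointing upstream.
Product length = (reverse-primer end) − (forward-primer start) + 1 = 183 − 100 + 1 = 84 bp.

84 bp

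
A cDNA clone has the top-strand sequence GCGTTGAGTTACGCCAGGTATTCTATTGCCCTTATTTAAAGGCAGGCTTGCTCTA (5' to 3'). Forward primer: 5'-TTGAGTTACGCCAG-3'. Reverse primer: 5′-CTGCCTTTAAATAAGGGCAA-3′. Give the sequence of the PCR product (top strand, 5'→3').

The forward primer matches the template at positions 4–17.
Reverse complement of the reverse primer: TTGCCCTTATTTAAAGGCAG. This occurs on the top strand at positions 26–45.
The product is the template from position 4 through 45 (42 bp).

5'-TTGAGTTACGCCAGGTATTCTATTGCCCTTATTTAAAGGCAG-3'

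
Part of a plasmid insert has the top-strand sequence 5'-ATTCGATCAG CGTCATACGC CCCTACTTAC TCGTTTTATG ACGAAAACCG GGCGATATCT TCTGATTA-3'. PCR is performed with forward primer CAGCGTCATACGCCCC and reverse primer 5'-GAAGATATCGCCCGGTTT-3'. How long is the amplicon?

Forward primer CAGCGTCATACGCCCC is found on the top strand at positions 8–23.
The reverse primer's reverse complement is AAACCGGGCGATATCTTC, which matches the template at positions 45–62.
Product length = (reverse-primer end) − (forward-primer start) + 1 = 62 − 8 + 1 = 55 bp.

55 bp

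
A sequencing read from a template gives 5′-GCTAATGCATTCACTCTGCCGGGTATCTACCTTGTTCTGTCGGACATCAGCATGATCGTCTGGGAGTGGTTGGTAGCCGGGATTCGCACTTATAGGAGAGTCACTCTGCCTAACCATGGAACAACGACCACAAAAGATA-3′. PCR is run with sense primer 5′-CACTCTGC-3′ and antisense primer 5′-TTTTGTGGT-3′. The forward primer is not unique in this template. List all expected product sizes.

124 bp, 34 bp

The forward primer CACTCTGC matches the top strand at positions 12–19, 102–109.
The reverse primer's reverse complement is ACCACAAAA, matching at positions 127–135.
Each forward site pairs with the reverse site to give a product ending at position 135: sizes 124, 34 bp.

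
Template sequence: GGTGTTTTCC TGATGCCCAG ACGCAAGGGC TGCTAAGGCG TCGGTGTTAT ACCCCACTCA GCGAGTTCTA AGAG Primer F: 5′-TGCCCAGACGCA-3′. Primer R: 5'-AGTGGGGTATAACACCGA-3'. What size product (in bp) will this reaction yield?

The forward primer matches the template at positions 14–25.
The reverse primer's reverse complement is TCGGTGTTATACCCCACT, which matches the template at positions 41–58.
Product length = (reverse-primer end) − (forward-primer start) + 1 = 58 − 14 + 1 = 45 bp.

45 bp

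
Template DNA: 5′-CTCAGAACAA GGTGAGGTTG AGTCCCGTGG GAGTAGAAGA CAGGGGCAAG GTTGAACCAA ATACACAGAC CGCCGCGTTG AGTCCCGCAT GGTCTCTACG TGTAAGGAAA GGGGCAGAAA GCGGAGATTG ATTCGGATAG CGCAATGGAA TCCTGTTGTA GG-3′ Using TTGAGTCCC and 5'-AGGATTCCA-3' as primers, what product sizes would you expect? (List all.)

The forward primer TTGAGTCCC matches the top strand at positions 18–26, 78–86.
The reverse primer's reverse complement is TGGAATCCT, matching at positions 146–154.
Each forward site pairs with the reverse site to give a product ending at position 154: sizes 137, 77 bp.

137 bp, 77 bp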